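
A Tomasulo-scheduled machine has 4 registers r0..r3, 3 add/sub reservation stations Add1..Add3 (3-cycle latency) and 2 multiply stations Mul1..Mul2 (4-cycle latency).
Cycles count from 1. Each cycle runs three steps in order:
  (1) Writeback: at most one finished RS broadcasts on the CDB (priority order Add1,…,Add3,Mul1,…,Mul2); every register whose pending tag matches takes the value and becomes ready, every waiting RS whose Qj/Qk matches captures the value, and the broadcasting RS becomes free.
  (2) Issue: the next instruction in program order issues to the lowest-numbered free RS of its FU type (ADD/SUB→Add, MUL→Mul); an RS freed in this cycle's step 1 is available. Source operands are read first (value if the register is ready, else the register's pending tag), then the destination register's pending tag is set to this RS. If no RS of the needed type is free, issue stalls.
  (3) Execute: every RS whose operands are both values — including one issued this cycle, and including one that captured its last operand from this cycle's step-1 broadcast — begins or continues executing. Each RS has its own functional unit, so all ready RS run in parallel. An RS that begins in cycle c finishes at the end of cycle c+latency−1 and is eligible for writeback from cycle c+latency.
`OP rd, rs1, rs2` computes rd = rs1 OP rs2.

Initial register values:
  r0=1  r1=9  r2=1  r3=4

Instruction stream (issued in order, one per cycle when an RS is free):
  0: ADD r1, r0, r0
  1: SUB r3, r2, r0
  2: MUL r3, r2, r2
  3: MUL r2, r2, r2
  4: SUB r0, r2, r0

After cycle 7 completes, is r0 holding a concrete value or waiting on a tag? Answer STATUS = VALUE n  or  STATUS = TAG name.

STATUS = TAG Add1

c1: issue ADD r1<-Add1 | r0:1,r1:Add1,r2:1,r3:4
c2: issue SUB r3<-Add2 | r0:1,r1:Add1,r2:1,r3:Add2
c3: issue MUL r3<-Mul1 | r0:1,r1:Add1,r2:1,r3:Mul1
c4: CDB Add1=2; issue MUL r2<-Mul2 | r0:1,r1:2,r2:Mul2,r3:Mul1
c5: CDB Add2=0; issue SUB r0<-Add1 | r0:Add1,r1:2,r2:Mul2,r3:Mul1
c6: - | r0:Add1,r1:2,r2:Mul2,r3:Mul1
c7: CDB Mul1=1 | r0:Add1,r1:2,r2:Mul2,r3:1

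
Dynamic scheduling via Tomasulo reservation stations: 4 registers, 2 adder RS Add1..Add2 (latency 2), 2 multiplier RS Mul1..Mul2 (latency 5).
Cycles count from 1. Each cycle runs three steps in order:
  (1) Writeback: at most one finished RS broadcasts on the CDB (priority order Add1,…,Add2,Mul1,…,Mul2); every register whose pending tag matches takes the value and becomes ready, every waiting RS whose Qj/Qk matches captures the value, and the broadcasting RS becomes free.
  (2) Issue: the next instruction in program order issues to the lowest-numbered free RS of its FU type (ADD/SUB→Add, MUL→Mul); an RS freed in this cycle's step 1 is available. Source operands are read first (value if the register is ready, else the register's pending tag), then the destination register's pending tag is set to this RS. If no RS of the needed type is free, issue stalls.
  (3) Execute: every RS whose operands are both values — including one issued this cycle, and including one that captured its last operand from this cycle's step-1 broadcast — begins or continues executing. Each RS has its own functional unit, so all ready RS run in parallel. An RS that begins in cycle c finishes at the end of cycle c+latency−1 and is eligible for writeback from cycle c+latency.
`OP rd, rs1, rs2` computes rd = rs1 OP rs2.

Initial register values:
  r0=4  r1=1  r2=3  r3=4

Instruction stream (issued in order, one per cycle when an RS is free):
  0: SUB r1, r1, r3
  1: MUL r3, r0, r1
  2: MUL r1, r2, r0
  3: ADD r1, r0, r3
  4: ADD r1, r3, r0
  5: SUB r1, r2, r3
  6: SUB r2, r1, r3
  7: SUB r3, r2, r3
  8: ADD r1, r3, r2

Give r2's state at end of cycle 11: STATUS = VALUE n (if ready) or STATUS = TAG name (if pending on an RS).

cycle 1: issue SUB r1<-Add1 // r0:4,r1:Add1,r2:3,r3:4
cycle 2: issue MUL r3<-Mul1 // r0:4,r1:Add1,r2:3,r3:Mul1
cycle 3: CDB Add1=-3; issue MUL r1<-Mul2 // r0:4,r1:Mul2,r2:3,r3:Mul1
cycle 4: issue ADD r1<-Add1 // r0:4,r1:Add1,r2:3,r3:Mul1
cycle 5: issue ADD r1<-Add2 // r0:4,r1:Add2,r2:3,r3:Mul1
cycle 6: stall // r0:4,r1:Add2,r2:3,r3:Mul1
cycle 7: stall // r0:4,r1:Add2,r2:3,r3:Mul1
cycle 8: CDB Mul1=-12; stall // r0:4,r1:Add2,r2:3,r3:-12
cycle 9: CDB Mul2=12; stall // r0:4,r1:Add2,r2:3,r3:-12
cycle 10: CDB Add1=-8; issue SUB r1<-Add1 // r0:4,r1:Add1,r2:3,r3:-12
cycle 11: CDB Add2=-8; issue SUB r2<-Add2 // r0:4,r1:Add1,r2:Add2,r3:-12

STATUS = TAG Add2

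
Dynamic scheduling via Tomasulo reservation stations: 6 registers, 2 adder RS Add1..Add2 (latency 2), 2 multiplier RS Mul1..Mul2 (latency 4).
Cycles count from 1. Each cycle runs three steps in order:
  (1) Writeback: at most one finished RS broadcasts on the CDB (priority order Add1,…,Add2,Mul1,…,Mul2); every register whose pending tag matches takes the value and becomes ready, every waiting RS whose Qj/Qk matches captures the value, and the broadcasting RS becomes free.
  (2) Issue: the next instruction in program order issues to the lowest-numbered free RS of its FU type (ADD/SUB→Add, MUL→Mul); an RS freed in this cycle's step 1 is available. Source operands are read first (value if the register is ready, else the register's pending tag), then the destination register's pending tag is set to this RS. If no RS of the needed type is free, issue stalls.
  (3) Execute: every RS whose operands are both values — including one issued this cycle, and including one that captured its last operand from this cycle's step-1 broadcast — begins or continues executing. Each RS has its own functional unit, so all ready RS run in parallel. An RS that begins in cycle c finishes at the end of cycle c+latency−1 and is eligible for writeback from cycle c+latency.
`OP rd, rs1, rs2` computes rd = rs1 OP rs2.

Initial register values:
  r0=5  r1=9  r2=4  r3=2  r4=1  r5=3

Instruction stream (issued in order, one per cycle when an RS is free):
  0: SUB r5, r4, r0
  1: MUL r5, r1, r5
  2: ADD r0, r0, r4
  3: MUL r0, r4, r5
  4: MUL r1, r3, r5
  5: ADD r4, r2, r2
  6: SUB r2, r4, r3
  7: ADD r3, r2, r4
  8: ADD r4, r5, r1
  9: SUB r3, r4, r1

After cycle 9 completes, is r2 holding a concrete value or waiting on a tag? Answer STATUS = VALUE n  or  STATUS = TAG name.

  c1: issue SUB r5<-Add1  regs: r0:5,r1:9,r2:4,r3:2,r4:1,r5:Add1
  c2: issue MUL r5<-Mul1  regs: r0:5,r1:9,r2:4,r3:2,r4:1,r5:Mul1
  c3: CDB Add1=-4; issue ADD r0<-Add1  regs: r0:Add1,r1:9,r2:4,r3:2,r4:1,r5:Mul1
  c4: issue MUL r0<-Mul2  regs: r0:Mul2,r1:9,r2:4,r3:2,r4:1,r5:Mul1
  c5: CDB Add1=6; stall  regs: r0:Mul2,r1:9,r2:4,r3:2,r4:1,r5:Mul1
  c6: stall  regs: r0:Mul2,r1:9,r2:4,r3:2,r4:1,r5:Mul1
  c7: CDB Mul1=-36; issue MUL r1<-Mul1  regs: r0:Mul2,r1:Mul1,r2:4,r3:2,r4:1,r5:-36
  c8: issue ADD r4<-Add1  regs: r0:Mul2,r1:Mul1,r2:4,r3:2,r4:Add1,r5:-36
  c9: issue SUB r2<-Add2  regs: r0:Mul2,r1:Mul1,r2:Add2,r3:2,r4:Add1,r5:-36

STATUS = TAG Add2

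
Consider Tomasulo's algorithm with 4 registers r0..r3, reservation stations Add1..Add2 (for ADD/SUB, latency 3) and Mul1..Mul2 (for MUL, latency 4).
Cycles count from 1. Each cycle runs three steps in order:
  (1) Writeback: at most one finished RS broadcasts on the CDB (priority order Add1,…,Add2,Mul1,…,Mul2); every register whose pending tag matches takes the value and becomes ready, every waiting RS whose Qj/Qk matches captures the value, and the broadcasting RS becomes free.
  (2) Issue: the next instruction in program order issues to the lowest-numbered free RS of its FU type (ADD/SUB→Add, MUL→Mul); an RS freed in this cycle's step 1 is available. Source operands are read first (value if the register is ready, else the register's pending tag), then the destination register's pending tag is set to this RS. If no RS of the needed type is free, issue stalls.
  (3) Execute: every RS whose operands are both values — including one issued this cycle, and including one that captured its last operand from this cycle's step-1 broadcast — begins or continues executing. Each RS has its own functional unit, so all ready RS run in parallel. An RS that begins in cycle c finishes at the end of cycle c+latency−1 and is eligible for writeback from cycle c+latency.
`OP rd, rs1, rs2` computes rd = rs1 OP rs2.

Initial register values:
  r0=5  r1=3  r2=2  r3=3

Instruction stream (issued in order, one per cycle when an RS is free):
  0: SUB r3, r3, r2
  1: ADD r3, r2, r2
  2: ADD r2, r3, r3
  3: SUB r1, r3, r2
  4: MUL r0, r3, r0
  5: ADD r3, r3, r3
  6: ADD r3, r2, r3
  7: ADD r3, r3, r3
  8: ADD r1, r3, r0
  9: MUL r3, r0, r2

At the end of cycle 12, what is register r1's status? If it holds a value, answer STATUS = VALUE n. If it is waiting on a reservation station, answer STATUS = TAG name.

  c1: issue SUB r3<-Add1  regs: r0:5,r1:3,r2:2,r3:Add1
  c2: issue ADD r3<-Add2  regs: r0:5,r1:3,r2:2,r3:Add2
  c3: stall  regs: r0:5,r1:3,r2:2,r3:Add2
  c4: CDB Add1=1; issue ADD r2<-Add1  regs: r0:5,r1:3,r2:Add1,r3:Add2
  c5: CDB Add2=4; issue SUB r1<-Add2  regs: r0:5,r1:Add2,r2:Add1,r3:4
  c6: issue MUL r0<-Mul1  regs: r0:Mul1,r1:Add2,r2:Add1,r3:4
  c7: stall  regs: r0:Mul1,r1:Add2,r2:Add1,r3:4
  c8: CDB Add1=8; issue ADD r3<-Add1  regs: r0:Mul1,r1:Add2,r2:8,r3:Add1
  c9: stall  regs: r0:Mul1,r1:Add2,r2:8,r3:Add1
  c10: CDB Mul1=20; stall  regs: r0:20,r1:Add2,r2:8,r3:Add1
  c11: CDB Add1=8; issue ADD r3<-Add1  regs: r0:20,r1:Add2,r2:8,r3:Add1
  c12: CDB Add2=-4; issue ADD r3<-Add2  regs: r0:20,r1:-4,r2:8,r3:Add2

STATUS = VALUE -4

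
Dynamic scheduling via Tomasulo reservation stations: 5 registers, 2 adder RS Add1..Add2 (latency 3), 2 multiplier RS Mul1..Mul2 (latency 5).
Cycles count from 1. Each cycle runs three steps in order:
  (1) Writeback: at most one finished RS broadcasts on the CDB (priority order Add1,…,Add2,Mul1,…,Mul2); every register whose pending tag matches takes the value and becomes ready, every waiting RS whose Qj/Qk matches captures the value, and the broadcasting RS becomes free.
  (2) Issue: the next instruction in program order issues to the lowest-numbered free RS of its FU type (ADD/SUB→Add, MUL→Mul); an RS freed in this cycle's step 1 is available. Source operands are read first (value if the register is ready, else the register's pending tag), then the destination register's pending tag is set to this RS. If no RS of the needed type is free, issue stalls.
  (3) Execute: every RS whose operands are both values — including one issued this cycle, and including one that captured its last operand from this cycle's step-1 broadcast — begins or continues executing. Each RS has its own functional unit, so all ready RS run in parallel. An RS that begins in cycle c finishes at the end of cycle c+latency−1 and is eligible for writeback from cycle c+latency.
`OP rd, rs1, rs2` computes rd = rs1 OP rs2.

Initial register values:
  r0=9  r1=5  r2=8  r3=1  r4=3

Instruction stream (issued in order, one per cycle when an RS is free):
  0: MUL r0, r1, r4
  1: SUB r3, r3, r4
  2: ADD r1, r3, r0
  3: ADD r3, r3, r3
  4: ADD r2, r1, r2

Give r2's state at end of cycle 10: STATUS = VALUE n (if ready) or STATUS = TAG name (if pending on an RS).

STATUS = TAG Add1

cycle 1: issue MUL r0<-Mul1 // r0:Mul1,r1:5,r2:8,r3:1,r4:3
cycle 2: issue SUB r3<-Add1 // r0:Mul1,r1:5,r2:8,r3:Add1,r4:3
cycle 3: issue ADD r1<-Add2 // r0:Mul1,r1:Add2,r2:8,r3:Add1,r4:3
cycle 4: stall // r0:Mul1,r1:Add2,r2:8,r3:Add1,r4:3
cycle 5: CDB Add1=-2; issue ADD r3<-Add1 // r0:Mul1,r1:Add2,r2:8,r3:Add1,r4:3
cycle 6: CDB Mul1=15; stall // r0:15,r1:Add2,r2:8,r3:Add1,r4:3
cycle 7: stall // r0:15,r1:Add2,r2:8,r3:Add1,r4:3
cycle 8: CDB Add1=-4; issue ADD r2<-Add1 // r0:15,r1:Add2,r2:Add1,r3:-4,r4:3
cycle 9: CDB Add2=13 // r0:15,r1:13,r2:Add1,r3:-4,r4:3
cycle 10: - // r0:15,r1:13,r2:Add1,r3:-4,r4:3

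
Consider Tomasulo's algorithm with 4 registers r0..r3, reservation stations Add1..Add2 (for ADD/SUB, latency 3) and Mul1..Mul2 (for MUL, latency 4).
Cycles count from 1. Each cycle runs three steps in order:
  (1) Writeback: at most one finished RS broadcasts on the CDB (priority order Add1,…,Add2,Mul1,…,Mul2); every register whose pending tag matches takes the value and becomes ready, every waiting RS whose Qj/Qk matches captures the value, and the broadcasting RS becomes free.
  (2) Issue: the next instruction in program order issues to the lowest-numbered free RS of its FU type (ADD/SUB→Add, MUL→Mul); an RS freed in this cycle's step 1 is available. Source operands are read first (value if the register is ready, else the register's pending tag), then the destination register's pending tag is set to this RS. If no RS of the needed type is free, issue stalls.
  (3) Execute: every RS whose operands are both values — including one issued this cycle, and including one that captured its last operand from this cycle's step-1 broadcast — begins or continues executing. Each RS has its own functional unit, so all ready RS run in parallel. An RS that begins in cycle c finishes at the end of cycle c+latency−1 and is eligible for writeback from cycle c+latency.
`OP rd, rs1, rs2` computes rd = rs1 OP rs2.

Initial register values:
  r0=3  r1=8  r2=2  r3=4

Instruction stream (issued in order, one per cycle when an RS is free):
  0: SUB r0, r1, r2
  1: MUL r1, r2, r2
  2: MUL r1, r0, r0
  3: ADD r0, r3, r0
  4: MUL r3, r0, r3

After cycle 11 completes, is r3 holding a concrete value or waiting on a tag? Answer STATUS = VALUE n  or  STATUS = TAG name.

STATUS = VALUE 40

  c1: issue SUB r0<-Add1  regs: r0:Add1,r1:8,r2:2,r3:4
  c2: issue MUL r1<-Mul1  regs: r0:Add1,r1:Mul1,r2:2,r3:4
  c3: issue MUL r1<-Mul2  regs: r0:Add1,r1:Mul2,r2:2,r3:4
  c4: CDB Add1=6; issue ADD r0<-Add1  regs: r0:Add1,r1:Mul2,r2:2,r3:4
  c5: stall  regs: r0:Add1,r1:Mul2,r2:2,r3:4
  c6: CDB Mul1=4; issue MUL r3<-Mul1  regs: r0:Add1,r1:Mul2,r2:2,r3:Mul1
  c7: CDB Add1=10  regs: r0:10,r1:Mul2,r2:2,r3:Mul1
  c8: CDB Mul2=36  regs: r0:10,r1:36,r2:2,r3:Mul1
  c9: -  regs: r0:10,r1:36,r2:2,r3:Mul1
  c10: -  regs: r0:10,r1:36,r2:2,r3:Mul1
  c11: CDB Mul1=40  regs: r0:10,r1:36,r2:2,r3:40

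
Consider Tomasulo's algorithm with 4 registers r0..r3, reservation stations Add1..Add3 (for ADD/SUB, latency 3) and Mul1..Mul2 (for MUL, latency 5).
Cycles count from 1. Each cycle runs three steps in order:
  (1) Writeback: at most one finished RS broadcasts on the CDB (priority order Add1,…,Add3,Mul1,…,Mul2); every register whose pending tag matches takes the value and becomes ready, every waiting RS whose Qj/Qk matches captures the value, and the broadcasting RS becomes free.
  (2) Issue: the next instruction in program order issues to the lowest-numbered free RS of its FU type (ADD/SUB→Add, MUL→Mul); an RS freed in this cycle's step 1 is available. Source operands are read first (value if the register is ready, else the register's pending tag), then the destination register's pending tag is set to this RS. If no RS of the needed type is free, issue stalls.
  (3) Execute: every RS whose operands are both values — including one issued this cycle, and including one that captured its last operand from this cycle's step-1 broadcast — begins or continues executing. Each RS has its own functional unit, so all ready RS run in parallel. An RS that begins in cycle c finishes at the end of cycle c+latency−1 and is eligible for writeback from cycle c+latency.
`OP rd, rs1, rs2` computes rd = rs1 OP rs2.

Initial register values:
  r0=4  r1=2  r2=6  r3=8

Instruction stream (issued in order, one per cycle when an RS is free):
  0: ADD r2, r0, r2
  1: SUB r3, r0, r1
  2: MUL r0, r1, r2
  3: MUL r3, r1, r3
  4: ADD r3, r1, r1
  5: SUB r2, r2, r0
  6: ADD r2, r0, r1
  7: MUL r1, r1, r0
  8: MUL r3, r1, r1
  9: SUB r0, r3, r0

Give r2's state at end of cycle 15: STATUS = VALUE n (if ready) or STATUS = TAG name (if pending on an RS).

c1: issue ADD r2<-Add1 | r0:4,r1:2,r2:Add1,r3:8
c2: issue SUB r3<-Add2 | r0:4,r1:2,r2:Add1,r3:Add2
c3: issue MUL r0<-Mul1 | r0:Mul1,r1:2,r2:Add1,r3:Add2
c4: CDB Add1=10; issue MUL r3<-Mul2 | r0:Mul1,r1:2,r2:10,r3:Mul2
c5: CDB Add2=2; issue ADD r3<-Add1 | r0:Mul1,r1:2,r2:10,r3:Add1
c6: issue SUB r2<-Add2 | r0:Mul1,r1:2,r2:Add2,r3:Add1
c7: issue ADD r2<-Add3 | r0:Mul1,r1:2,r2:Add3,r3:Add1
c8: CDB Add1=4; stall | r0:Mul1,r1:2,r2:Add3,r3:4
c9: CDB Mul1=20; issue MUL r1<-Mul1 | r0:20,r1:Mul1,r2:Add3,r3:4
c10: CDB Mul2=4; issue MUL r3<-Mul2 | r0:20,r1:Mul1,r2:Add3,r3:Mul2
c11: issue SUB r0<-Add1 | r0:Add1,r1:Mul1,r2:Add3,r3:Mul2
c12: CDB Add2=-10 | r0:Add1,r1:Mul1,r2:Add3,r3:Mul2
c13: CDB Add3=22 | r0:Add1,r1:Mul1,r2:22,r3:Mul2
c14: CDB Mul1=40 | r0:Add1,r1:40,r2:22,r3:Mul2
c15: - | r0:Add1,r1:40,r2:22,r3:Mul2

STATUS = VALUE 22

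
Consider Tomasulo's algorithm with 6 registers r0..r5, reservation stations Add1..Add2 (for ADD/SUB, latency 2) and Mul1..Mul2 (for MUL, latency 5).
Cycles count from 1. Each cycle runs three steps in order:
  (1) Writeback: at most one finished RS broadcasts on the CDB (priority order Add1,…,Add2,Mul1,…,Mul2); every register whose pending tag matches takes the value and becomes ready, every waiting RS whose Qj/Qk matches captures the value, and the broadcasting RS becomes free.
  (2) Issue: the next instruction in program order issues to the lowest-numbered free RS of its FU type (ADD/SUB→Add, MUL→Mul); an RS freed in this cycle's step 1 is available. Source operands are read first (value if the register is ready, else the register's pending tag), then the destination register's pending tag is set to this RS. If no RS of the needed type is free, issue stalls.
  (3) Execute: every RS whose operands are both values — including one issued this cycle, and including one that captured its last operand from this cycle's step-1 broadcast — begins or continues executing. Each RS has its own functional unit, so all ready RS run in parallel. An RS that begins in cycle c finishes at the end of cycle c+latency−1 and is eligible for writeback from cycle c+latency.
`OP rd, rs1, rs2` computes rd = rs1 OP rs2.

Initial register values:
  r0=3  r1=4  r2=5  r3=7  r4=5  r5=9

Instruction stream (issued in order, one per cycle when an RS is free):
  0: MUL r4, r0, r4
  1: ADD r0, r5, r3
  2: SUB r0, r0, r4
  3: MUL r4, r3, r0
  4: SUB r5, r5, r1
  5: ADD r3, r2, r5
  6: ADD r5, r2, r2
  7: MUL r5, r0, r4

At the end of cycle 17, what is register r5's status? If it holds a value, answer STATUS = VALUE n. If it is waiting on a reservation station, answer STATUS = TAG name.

STATUS = TAG Mul1

  c1: issue MUL r4<-Mul1  regs: r0:3,r1:4,r2:5,r3:7,r4:Mul1,r5:9
  c2: issue ADD r0<-Add1  regs: r0:Add1,r1:4,r2:5,r3:7,r4:Mul1,r5:9
  c3: issue SUB r0<-Add2  regs: r0:Add2,r1:4,r2:5,r3:7,r4:Mul1,r5:9
  c4: CDB Add1=16; issue MUL r4<-Mul2  regs: r0:Add2,r1:4,r2:5,r3:7,r4:Mul2,r5:9
  c5: issue SUB r5<-Add1  regs: r0:Add2,r1:4,r2:5,r3:7,r4:Mul2,r5:Add1
  c6: CDB Mul1=15; stall  regs: r0:Add2,r1:4,r2:5,r3:7,r4:Mul2,r5:Add1
  c7: CDB Add1=5; issue ADD r3<-Add1  regs: r0:Add2,r1:4,r2:5,r3:Add1,r4:Mul2,r5:5
  c8: CDB Add2=1; issue ADD r5<-Add2  regs: r0:1,r1:4,r2:5,r3:Add1,r4:Mul2,r5:Add2
  c9: CDB Add1=10; issue MUL r5<-Mul1  regs: r0:1,r1:4,r2:5,r3:10,r4:Mul2,r5:Mul1
  c10: CDB Add2=10  regs: r0:1,r1:4,r2:5,r3:10,r4:Mul2,r5:Mul1
  c11: -  regs: r0:1,r1:4,r2:5,r3:10,r4:Mul2,r5:Mul1
  c12: -  regs: r0:1,r1:4,r2:5,r3:10,r4:Mul2,r5:Mul1
  c13: CDB Mul2=7  regs: r0:1,r1:4,r2:5,r3:10,r4:7,r5:Mul1
  c14: -  regs: r0:1,r1:4,r2:5,r3:10,r4:7,r5:Mul1
  c15: -  regs: r0:1,r1:4,r2:5,r3:10,r4:7,r5:Mul1
  c16: -  regs: r0:1,r1:4,r2:5,r3:10,r4:7,r5:Mul1
  c17: -  regs: r0:1,r1:4,r2:5,r3:10,r4:7,r5:Mul1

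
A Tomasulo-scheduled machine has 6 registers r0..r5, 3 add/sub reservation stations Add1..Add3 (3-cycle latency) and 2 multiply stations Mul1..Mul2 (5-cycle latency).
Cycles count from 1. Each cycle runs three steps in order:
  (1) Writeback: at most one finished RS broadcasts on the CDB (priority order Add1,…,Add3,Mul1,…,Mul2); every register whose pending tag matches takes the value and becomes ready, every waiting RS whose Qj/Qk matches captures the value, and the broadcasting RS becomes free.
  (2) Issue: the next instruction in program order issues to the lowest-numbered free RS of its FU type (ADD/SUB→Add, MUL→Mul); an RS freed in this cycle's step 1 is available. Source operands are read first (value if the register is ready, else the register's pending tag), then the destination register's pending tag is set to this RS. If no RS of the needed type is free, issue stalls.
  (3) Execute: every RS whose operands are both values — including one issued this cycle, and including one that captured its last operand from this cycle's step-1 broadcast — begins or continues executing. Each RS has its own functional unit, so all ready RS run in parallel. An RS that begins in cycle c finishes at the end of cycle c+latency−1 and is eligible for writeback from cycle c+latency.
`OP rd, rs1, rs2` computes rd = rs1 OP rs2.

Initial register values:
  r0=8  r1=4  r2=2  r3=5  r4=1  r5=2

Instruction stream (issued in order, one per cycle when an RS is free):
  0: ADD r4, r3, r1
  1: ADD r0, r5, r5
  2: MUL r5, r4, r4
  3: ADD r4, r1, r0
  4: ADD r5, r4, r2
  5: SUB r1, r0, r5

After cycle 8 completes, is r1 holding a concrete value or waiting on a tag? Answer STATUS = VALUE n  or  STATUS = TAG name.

  c1: issue ADD r4<-Add1  regs: r0:8,r1:4,r2:2,r3:5,r4:Add1,r5:2
  c2: issue ADD r0<-Add2  regs: r0:Add2,r1:4,r2:2,r3:5,r4:Add1,r5:2
  c3: issue MUL r5<-Mul1  regs: r0:Add2,r1:4,r2:2,r3:5,r4:Add1,r5:Mul1
  c4: CDB Add1=9; issue ADD r4<-Add1  regs: r0:Add2,r1:4,r2:2,r3:5,r4:Add1,r5:Mul1
  c5: CDB Add2=4; issue ADD r5<-Add2  regs: r0:4,r1:4,r2:2,r3:5,r4:Add1,r5:Add2
  c6: issue SUB r1<-Add3  regs: r0:4,r1:Add3,r2:2,r3:5,r4:Add1,r5:Add2
  c7: -  regs: r0:4,r1:Add3,r2:2,r3:5,r4:Add1,r5:Add2
  c8: CDB Add1=8  regs: r0:4,r1:Add3,r2:2,r3:5,r4:8,r5:Add2

STATUS = TAG Add3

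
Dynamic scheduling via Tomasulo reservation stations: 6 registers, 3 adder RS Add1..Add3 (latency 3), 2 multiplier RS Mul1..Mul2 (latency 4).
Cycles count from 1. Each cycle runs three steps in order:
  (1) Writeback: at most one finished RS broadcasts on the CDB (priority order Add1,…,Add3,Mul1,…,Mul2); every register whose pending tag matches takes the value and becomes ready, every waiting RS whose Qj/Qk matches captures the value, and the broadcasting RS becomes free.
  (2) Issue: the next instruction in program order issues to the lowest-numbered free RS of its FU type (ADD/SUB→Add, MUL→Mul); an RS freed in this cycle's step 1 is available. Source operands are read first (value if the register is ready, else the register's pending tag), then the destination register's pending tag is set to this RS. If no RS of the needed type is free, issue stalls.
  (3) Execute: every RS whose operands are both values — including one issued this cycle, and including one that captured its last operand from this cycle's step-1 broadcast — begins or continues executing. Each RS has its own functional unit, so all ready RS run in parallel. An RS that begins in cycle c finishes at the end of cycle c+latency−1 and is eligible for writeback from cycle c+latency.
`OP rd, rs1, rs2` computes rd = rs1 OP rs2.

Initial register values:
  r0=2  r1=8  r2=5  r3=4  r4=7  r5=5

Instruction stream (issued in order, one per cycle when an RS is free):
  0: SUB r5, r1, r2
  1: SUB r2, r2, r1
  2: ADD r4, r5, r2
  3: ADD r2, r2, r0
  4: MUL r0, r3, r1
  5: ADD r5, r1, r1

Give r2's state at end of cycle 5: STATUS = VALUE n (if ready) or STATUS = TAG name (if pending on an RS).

STATUS = TAG Add1

  c1: issue SUB r5<-Add1  regs: r0:2,r1:8,r2:5,r3:4,r4:7,r5:Add1
  c2: issue SUB r2<-Add2  regs: r0:2,r1:8,r2:Add2,r3:4,r4:7,r5:Add1
  c3: issue ADD r4<-Add3  regs: r0:2,r1:8,r2:Add2,r3:4,r4:Add3,r5:Add1
  c4: CDB Add1=3; issue ADD r2<-Add1  regs: r0:2,r1:8,r2:Add1,r3:4,r4:Add3,r5:3
  c5: CDB Add2=-3; issue MUL r0<-Mul1  regs: r0:Mul1,r1:8,r2:Add1,r3:4,r4:Add3,r5:3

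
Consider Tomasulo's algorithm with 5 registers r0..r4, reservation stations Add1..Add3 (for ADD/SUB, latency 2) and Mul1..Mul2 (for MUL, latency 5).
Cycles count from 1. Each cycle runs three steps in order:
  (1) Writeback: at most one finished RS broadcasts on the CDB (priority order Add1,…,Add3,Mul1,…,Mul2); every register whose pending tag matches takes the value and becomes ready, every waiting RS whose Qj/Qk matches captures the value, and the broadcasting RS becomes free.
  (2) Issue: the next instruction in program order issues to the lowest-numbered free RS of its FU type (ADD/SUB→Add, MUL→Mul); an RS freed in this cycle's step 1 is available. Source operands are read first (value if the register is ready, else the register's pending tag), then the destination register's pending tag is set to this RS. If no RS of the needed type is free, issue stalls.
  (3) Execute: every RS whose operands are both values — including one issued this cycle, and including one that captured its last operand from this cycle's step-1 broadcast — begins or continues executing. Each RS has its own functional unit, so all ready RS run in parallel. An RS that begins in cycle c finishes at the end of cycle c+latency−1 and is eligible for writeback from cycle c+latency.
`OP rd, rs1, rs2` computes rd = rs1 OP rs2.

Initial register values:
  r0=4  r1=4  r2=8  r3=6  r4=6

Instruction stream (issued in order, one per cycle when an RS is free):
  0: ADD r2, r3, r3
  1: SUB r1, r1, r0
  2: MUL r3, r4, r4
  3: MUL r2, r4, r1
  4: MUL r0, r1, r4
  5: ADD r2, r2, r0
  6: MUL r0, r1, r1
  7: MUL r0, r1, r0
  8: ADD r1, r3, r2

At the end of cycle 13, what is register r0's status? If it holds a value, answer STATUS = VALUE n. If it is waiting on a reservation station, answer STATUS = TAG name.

STATUS = TAG Mul1

  c1: issue ADD r2<-Add1  regs: r0:4,r1:4,r2:Add1,r3:6,r4:6
  c2: issue SUB r1<-Add2  regs: r0:4,r1:Add2,r2:Add1,r3:6,r4:6
  c3: CDB Add1=12; issue MUL r3<-Mul1  regs: r0:4,r1:Add2,r2:12,r3:Mul1,r4:6
  c4: CDB Add2=0; issue MUL r2<-Mul2  regs: r0:4,r1:0,r2:Mul2,r3:Mul1,r4:6
  c5: stall  regs: r0:4,r1:0,r2:Mul2,r3:Mul1,r4:6
  c6: stall  regs: r0:4,r1:0,r2:Mul2,r3:Mul1,r4:6
  c7: stall  regs: r0:4,r1:0,r2:Mul2,r3:Mul1,r4:6
  c8: CDB Mul1=36; issue MUL r0<-Mul1  regs: r0:Mul1,r1:0,r2:Mul2,r3:36,r4:6
  c9: CDB Mul2=0; issue ADD r2<-Add1  regs: r0:Mul1,r1:0,r2:Add1,r3:36,r4:6
  c10: issue MUL r0<-Mul2  regs: r0:Mul2,r1:0,r2:Add1,r3:36,r4:6
  c11: stall  regs: r0:Mul2,r1:0,r2:Add1,r3:36,r4:6
  c12: stall  regs: r0:Mul2,r1:0,r2:Add1,r3:36,r4:6
  c13: CDB Mul1=0; issue MUL r0<-Mul1  regs: r0:Mul1,r1:0,r2:Add1,r3:36,r4:6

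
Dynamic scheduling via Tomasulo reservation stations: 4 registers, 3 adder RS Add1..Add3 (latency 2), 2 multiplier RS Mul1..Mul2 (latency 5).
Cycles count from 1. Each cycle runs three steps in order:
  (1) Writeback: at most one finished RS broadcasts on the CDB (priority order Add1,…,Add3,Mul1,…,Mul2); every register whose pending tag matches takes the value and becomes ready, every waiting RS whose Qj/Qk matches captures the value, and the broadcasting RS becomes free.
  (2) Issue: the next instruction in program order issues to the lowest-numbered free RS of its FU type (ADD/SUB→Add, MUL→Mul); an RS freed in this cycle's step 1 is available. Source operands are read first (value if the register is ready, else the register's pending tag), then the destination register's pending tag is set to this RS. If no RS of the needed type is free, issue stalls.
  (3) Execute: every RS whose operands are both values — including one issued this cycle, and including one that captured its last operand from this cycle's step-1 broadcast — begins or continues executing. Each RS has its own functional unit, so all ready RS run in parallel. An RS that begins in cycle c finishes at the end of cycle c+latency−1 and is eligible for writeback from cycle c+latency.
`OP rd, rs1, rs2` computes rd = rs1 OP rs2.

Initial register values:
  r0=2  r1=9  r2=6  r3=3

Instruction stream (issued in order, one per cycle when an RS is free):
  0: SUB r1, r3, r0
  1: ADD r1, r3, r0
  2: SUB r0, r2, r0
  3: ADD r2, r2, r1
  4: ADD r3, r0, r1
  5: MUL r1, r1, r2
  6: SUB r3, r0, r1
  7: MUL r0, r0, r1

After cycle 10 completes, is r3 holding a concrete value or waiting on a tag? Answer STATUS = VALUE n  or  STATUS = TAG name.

STATUS = TAG Add1

cycle 1: issue SUB r1<-Add1 // r0:2,r1:Add1,r2:6,r3:3
cycle 2: issue ADD r1<-Add2 // r0:2,r1:Add2,r2:6,r3:3
cycle 3: CDB Add1=1; issue SUB r0<-Add1 // r0:Add1,r1:Add2,r2:6,r3:3
cycle 4: CDB Add2=5; issue ADD r2<-Add2 // r0:Add1,r1:5,r2:Add2,r3:3
cycle 5: CDB Add1=4; issue ADD r3<-Add1 // r0:4,r1:5,r2:Add2,r3:Add1
cycle 6: CDB Add2=11; issue MUL r1<-Mul1 // r0:4,r1:Mul1,r2:11,r3:Add1
cycle 7: CDB Add1=9; issue SUB r3<-Add1 // r0:4,r1:Mul1,r2:11,r3:Add1
cycle 8: issue MUL r0<-Mul2 // r0:Mul2,r1:Mul1,r2:11,r3:Add1
cycle 9: - // r0:Mul2,r1:Mul1,r2:11,r3:Add1
cycle 10: - // r0:Mul2,r1:Mul1,r2:11,r3:Add1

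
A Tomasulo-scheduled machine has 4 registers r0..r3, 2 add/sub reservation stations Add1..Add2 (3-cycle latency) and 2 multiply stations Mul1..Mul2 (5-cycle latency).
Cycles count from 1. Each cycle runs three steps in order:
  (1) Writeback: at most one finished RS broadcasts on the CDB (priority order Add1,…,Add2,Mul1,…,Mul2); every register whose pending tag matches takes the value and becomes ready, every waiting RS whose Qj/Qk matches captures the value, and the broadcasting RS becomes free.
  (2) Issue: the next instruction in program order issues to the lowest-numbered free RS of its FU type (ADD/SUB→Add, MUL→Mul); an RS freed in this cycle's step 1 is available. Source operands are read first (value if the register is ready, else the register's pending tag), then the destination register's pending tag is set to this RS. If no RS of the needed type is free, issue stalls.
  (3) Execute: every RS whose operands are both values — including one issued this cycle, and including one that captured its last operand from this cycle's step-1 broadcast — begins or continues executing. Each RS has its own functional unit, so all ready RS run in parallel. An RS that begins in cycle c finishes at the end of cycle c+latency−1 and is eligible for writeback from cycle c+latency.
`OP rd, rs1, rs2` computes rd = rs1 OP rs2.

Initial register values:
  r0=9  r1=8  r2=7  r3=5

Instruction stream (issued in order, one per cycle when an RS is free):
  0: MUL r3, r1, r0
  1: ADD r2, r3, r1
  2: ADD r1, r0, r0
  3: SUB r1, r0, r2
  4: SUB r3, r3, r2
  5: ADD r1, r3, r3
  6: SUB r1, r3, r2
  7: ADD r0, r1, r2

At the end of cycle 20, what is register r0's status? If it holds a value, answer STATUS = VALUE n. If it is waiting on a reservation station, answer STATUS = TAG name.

c1: issue MUL r3<-Mul1 | r0:9,r1:8,r2:7,r3:Mul1
c2: issue ADD r2<-Add1 | r0:9,r1:8,r2:Add1,r3:Mul1
c3: issue ADD r1<-Add2 | r0:9,r1:Add2,r2:Add1,r3:Mul1
c4: stall | r0:9,r1:Add2,r2:Add1,r3:Mul1
c5: stall | r0:9,r1:Add2,r2:Add1,r3:Mul1
c6: CDB Add2=18; issue SUB r1<-Add2 | r0:9,r1:Add2,r2:Add1,r3:Mul1
c7: CDB Mul1=72; stall | r0:9,r1:Add2,r2:Add1,r3:72
c8: stall | r0:9,r1:Add2,r2:Add1,r3:72
c9: stall | r0:9,r1:Add2,r2:Add1,r3:72
c10: CDB Add1=80; issue SUB r3<-Add1 | r0:9,r1:Add2,r2:80,r3:Add1
c11: stall | r0:9,r1:Add2,r2:80,r3:Add1
c12: stall | r0:9,r1:Add2,r2:80,r3:Add1
c13: CDB Add1=-8; issue ADD r1<-Add1 | r0:9,r1:Add1,r2:80,r3:-8
c14: CDB Add2=-71; issue SUB r1<-Add2 | r0:9,r1:Add2,r2:80,r3:-8
c15: stall | r0:9,r1:Add2,r2:80,r3:-8
c16: CDB Add1=-16; issue ADD r0<-Add1 | r0:Add1,r1:Add2,r2:80,r3:-8
c17: CDB Add2=-88 | r0:Add1,r1:-88,r2:80,r3:-8
c18: - | r0:Add1,r1:-88,r2:80,r3:-8
c19: - | r0:Add1,r1:-88,r2:80,r3:-8
c20: CDB Add1=-8 | r0:-8,r1:-88,r2:80,r3:-8

STATUS = VALUE -8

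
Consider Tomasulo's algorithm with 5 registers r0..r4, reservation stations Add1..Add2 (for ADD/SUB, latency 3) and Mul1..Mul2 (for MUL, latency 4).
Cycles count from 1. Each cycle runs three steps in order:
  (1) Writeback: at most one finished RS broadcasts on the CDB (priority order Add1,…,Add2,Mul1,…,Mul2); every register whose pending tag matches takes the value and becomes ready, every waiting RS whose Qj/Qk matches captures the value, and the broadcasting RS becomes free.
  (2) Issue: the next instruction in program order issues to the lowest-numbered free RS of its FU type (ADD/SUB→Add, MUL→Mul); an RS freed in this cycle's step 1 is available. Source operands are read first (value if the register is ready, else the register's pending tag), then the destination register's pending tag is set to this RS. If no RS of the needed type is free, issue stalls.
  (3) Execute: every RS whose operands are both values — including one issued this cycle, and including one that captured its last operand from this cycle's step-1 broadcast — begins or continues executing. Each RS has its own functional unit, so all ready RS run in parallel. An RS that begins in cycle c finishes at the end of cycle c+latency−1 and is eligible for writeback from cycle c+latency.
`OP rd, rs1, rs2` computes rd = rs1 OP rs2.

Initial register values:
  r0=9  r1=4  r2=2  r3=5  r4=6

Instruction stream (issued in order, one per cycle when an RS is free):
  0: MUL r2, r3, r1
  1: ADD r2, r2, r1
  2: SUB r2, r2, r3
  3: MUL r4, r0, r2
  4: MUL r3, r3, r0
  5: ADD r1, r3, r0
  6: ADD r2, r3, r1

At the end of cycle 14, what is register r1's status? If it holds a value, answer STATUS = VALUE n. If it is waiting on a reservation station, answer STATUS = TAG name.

STATUS = VALUE 54

c1: issue MUL r2<-Mul1 | r0:9,r1:4,r2:Mul1,r3:5,r4:6
c2: issue ADD r2<-Add1 | r0:9,r1:4,r2:Add1,r3:5,r4:6
c3: issue SUB r2<-Add2 | r0:9,r1:4,r2:Add2,r3:5,r4:6
c4: issue MUL r4<-Mul2 | r0:9,r1:4,r2:Add2,r3:5,r4:Mul2
c5: CDB Mul1=20; issue MUL r3<-Mul1 | r0:9,r1:4,r2:Add2,r3:Mul1,r4:Mul2
c6: stall | r0:9,r1:4,r2:Add2,r3:Mul1,r4:Mul2
c7: stall | r0:9,r1:4,r2:Add2,r3:Mul1,r4:Mul2
c8: CDB Add1=24; issue ADD r1<-Add1 | r0:9,r1:Add1,r2:Add2,r3:Mul1,r4:Mul2
c9: CDB Mul1=45; stall | r0:9,r1:Add1,r2:Add2,r3:45,r4:Mul2
c10: stall | r0:9,r1:Add1,r2:Add2,r3:45,r4:Mul2
c11: CDB Add2=19; issue ADD r2<-Add2 | r0:9,r1:Add1,r2:Add2,r3:45,r4:Mul2
c12: CDB Add1=54 | r0:9,r1:54,r2:Add2,r3:45,r4:Mul2
c13: - | r0:9,r1:54,r2:Add2,r3:45,r4:Mul2
c14: - | r0:9,r1:54,r2:Add2,r3:45,r4:Mul2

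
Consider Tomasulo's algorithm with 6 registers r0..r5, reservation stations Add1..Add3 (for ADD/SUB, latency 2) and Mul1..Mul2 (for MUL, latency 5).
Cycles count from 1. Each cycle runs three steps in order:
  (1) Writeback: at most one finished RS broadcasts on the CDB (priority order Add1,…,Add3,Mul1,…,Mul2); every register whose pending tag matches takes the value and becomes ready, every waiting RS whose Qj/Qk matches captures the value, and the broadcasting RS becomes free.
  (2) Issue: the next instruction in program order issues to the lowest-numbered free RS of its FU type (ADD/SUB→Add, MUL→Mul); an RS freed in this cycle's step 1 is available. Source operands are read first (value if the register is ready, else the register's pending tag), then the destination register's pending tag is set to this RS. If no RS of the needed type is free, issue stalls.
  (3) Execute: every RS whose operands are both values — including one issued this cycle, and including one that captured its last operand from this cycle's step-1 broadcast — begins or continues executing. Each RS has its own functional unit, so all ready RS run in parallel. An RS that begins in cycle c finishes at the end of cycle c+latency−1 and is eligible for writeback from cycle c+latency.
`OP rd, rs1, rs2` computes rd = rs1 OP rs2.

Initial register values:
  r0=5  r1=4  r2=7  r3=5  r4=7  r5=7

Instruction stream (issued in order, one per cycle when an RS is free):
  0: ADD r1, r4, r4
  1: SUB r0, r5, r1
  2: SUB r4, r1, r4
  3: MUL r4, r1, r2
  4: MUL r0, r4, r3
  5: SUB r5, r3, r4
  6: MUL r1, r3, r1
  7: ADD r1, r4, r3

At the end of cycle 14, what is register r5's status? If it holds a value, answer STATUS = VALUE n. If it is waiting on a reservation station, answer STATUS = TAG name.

STATUS = VALUE -93

cycle 1: issue ADD r1<-Add1 // r0:5,r1:Add1,r2:7,r3:5,r4:7,r5:7
cycle 2: issue SUB r0<-Add2 // r0:Add2,r1:Add1,r2:7,r3:5,r4:7,r5:7
cycle 3: CDB Add1=14; issue SUB r4<-Add1 // r0:Add2,r1:14,r2:7,r3:5,r4:Add1,r5:7
cycle 4: issue MUL r4<-Mul1 // r0:Add2,r1:14,r2:7,r3:5,r4:Mul1,r5:7
cycle 5: CDB Add1=7; issue MUL r0<-Mul2 // r0:Mul2,r1:14,r2:7,r3:5,r4:Mul1,r5:7
cycle 6: CDB Add2=-7; issue SUB r5<-Add1 // r0:Mul2,r1:14,r2:7,r3:5,r4:Mul1,r5:Add1
cycle 7: stall // r0:Mul2,r1:14,r2:7,r3:5,r4:Mul1,r5:Add1
cycle 8: stall // r0:Mul2,r1:14,r2:7,r3:5,r4:Mul1,r5:Add1
cycle 9: CDB Mul1=98; issue MUL r1<-Mul1 // r0:Mul2,r1:Mul1,r2:7,r3:5,r4:98,r5:Add1
cycle 10: issue ADD r1<-Add2 // r0:Mul2,r1:Add2,r2:7,r3:5,r4:98,r5:Add1
cycle 11: CDB Add1=-93 // r0:Mul2,r1:Add2,r2:7,r3:5,r4:98,r5:-93
cycle 12: CDB Add2=103 // r0:Mul2,r1:103,r2:7,r3:5,r4:98,r5:-93
cycle 13: - // r0:Mul2,r1:103,r2:7,r3:5,r4:98,r5:-93
cycle 14: CDB Mul1=70 // r0:Mul2,r1:103,r2:7,r3:5,r4:98,r5:-93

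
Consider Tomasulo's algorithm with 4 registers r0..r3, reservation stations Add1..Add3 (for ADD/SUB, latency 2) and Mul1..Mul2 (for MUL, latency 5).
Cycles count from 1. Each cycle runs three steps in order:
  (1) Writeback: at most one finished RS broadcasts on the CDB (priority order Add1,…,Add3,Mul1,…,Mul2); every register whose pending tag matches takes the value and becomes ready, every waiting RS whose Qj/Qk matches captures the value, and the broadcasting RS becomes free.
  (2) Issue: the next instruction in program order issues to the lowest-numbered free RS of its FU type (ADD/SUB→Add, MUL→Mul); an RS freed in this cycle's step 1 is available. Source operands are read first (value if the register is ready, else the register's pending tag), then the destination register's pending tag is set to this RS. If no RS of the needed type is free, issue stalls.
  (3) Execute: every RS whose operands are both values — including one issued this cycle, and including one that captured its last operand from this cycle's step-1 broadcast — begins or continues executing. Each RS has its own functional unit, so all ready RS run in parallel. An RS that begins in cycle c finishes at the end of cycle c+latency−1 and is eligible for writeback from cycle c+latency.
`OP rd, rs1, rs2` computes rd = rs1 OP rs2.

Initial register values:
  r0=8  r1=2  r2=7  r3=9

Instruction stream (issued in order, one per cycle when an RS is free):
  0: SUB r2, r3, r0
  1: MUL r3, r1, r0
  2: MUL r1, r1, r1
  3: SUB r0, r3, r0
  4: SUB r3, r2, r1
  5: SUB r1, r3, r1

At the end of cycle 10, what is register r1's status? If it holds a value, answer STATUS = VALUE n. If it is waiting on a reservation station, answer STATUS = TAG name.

STATUS = TAG Add3

  c1: issue SUB r2<-Add1  regs: r0:8,r1:2,r2:Add1,r3:9
  c2: issue MUL r3<-Mul1  regs: r0:8,r1:2,r2:Add1,r3:Mul1
  c3: CDB Add1=1; issue MUL r1<-Mul2  regs: r0:8,r1:Mul2,r2:1,r3:Mul1
  c4: issue SUB r0<-Add1  regs: r0:Add1,r1:Mul2,r2:1,r3:Mul1
  c5: issue SUB r3<-Add2  regs: r0:Add1,r1:Mul2,r2:1,r3:Add2
  c6: issue SUB r1<-Add3  regs: r0:Add1,r1:Add3,r2:1,r3:Add2
  c7: CDB Mul1=16  regs: r0:Add1,r1:Add3,r2:1,r3:Add2
  c8: CDB Mul2=4  regs: r0:Add1,r1:Add3,r2:1,r3:Add2
  c9: CDB Add1=8  regs: r0:8,r1:Add3,r2:1,r3:Add2
  c10: CDB Add2=-3  regs: r0:8,r1:Add3,r2:1,r3:-3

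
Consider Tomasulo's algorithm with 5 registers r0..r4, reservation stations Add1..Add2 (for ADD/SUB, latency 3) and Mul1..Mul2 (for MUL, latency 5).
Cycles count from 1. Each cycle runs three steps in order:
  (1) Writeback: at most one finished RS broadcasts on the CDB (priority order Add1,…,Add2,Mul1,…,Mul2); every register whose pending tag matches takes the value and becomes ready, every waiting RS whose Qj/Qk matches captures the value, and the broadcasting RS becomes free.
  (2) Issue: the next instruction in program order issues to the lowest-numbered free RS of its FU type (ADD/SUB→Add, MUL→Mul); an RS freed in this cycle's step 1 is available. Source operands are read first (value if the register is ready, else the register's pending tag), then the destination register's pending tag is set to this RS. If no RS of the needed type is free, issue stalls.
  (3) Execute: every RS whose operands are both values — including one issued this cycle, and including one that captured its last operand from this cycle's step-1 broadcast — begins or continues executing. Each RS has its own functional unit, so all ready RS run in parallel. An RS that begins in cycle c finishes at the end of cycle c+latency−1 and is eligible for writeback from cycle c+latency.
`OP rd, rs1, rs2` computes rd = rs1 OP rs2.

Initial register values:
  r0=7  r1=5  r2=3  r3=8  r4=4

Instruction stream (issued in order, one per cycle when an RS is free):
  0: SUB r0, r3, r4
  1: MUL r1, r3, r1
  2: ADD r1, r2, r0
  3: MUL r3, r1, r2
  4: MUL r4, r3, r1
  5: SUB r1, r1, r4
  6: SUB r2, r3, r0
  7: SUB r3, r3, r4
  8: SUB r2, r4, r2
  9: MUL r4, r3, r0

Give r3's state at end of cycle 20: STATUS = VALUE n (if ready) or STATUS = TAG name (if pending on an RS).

  c1: issue SUB r0<-Add1  regs: r0:Add1,r1:5,r2:3,r3:8,r4:4
  c2: issue MUL r1<-Mul1  regs: r0:Add1,r1:Mul1,r2:3,r3:8,r4:4
  c3: issue ADD r1<-Add2  regs: r0:Add1,r1:Add2,r2:3,r3:8,r4:4
  c4: CDB Add1=4; issue MUL r3<-Mul2  regs: r0:4,r1:Add2,r2:3,r3:Mul2,r4:4
  c5: stall  regs: r0:4,r1:Add2,r2:3,r3:Mul2,r4:4
  c6: stall  regs: r0:4,r1:Add2,r2:3,r3:Mul2,r4:4
  c7: CDB Add2=7; stall  regs: r0:4,r1:7,r2:3,r3:Mul2,r4:4
  c8: CDB Mul1=40; issue MUL r4<-Mul1  regs: r0:4,r1:7,r2:3,r3:Mul2,r4:Mul1
  c9: issue SUB r1<-Add1  regs: r0:4,r1:Add1,r2:3,r3:Mul2,r4:Mul1
  c10: issue SUB r2<-Add2  regs: r0:4,r1:Add1,r2:Add2,r3:Mul2,r4:Mul1
  c11: stall  regs: r0:4,r1:Add1,r2:Add2,r3:Mul2,r4:Mul1
  c12: CDB Mul2=21; stall  regs: r0:4,r1:Add1,r2:Add2,r3:21,r4:Mul1
  c13: stall  regs: r0:4,r1:Add1,r2:Add2,r3:21,r4:Mul1
  c14: stall  regs: r0:4,r1:Add1,r2:Add2,r3:21,r4:Mul1
  c15: CDB Add2=17; issue SUB r3<-Add2  regs: r0:4,r1:Add1,r2:17,r3:Add2,r4:Mul1
  c16: stall  regs: r0:4,r1:Add1,r2:17,r3:Add2,r4:Mul1
  c17: CDB Mul1=147; stall  regs: r0:4,r1:Add1,r2:17,r3:Add2,r4:147
  c18: stall  regs: r0:4,r1:Add1,r2:17,r3:Add2,r4:147
  c19: stall  regs: r0:4,r1:Add1,r2:17,r3:Add2,r4:147
  c20: CDB Add1=-140; issue SUB r2<-Add1  regs: r0:4,r1:-140,r2:Add1,r3:Add2,r4:147

STATUS = TAG Add2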